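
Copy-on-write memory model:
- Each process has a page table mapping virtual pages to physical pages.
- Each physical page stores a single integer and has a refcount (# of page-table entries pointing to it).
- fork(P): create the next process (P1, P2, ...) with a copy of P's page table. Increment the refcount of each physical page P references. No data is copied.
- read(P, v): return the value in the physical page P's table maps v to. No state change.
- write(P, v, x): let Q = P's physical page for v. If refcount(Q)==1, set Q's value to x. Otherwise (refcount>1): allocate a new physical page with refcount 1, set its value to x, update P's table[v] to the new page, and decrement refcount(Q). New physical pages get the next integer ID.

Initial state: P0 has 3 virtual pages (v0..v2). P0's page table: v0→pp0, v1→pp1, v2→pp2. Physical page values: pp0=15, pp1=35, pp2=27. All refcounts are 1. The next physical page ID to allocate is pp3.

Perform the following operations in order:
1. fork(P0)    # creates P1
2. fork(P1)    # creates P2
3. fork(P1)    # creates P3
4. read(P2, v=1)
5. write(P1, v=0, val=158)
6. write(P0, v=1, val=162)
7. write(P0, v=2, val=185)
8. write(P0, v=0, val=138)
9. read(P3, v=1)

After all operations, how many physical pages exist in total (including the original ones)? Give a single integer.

Op 1: fork(P0) -> P1. 3 ppages; refcounts: pp0:2 pp1:2 pp2:2
Op 2: fork(P1) -> P2. 3 ppages; refcounts: pp0:3 pp1:3 pp2:3
Op 3: fork(P1) -> P3. 3 ppages; refcounts: pp0:4 pp1:4 pp2:4
Op 4: read(P2, v1) -> 35. No state change.
Op 5: write(P1, v0, 158). refcount(pp0)=4>1 -> COPY to pp3. 4 ppages; refcounts: pp0:3 pp1:4 pp2:4 pp3:1
Op 6: write(P0, v1, 162). refcount(pp1)=4>1 -> COPY to pp4. 5 ppages; refcounts: pp0:3 pp1:3 pp2:4 pp3:1 pp4:1
Op 7: write(P0, v2, 185). refcount(pp2)=4>1 -> COPY to pp5. 6 ppages; refcounts: pp0:3 pp1:3 pp2:3 pp3:1 pp4:1 pp5:1
Op 8: write(P0, v0, 138). refcount(pp0)=3>1 -> COPY to pp6. 7 ppages; refcounts: pp0:2 pp1:3 pp2:3 pp3:1 pp4:1 pp5:1 pp6:1
Op 9: read(P3, v1) -> 35. No state change.

Answer: 7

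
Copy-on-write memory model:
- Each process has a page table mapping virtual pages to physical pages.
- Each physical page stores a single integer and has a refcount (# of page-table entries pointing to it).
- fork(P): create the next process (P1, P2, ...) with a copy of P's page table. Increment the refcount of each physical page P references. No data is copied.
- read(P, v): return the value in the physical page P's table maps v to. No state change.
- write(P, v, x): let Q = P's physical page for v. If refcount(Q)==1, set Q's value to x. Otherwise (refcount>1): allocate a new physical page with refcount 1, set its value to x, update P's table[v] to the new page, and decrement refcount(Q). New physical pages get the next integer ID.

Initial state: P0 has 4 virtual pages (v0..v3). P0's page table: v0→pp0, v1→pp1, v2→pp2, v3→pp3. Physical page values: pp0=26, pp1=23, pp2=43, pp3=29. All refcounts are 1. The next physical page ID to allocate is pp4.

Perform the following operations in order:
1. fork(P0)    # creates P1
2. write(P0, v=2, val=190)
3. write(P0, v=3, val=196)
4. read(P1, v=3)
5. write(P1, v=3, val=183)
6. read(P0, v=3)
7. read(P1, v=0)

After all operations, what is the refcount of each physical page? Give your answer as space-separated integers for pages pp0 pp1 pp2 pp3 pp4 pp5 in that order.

Answer: 2 2 1 1 1 1

Derivation:
Op 1: fork(P0) -> P1. 4 ppages; refcounts: pp0:2 pp1:2 pp2:2 pp3:2
Op 2: write(P0, v2, 190). refcount(pp2)=2>1 -> COPY to pp4. 5 ppages; refcounts: pp0:2 pp1:2 pp2:1 pp3:2 pp4:1
Op 3: write(P0, v3, 196). refcount(pp3)=2>1 -> COPY to pp5. 6 ppages; refcounts: pp0:2 pp1:2 pp2:1 pp3:1 pp4:1 pp5:1
Op 4: read(P1, v3) -> 29. No state change.
Op 5: write(P1, v3, 183). refcount(pp3)=1 -> write in place. 6 ppages; refcounts: pp0:2 pp1:2 pp2:1 pp3:1 pp4:1 pp5:1
Op 6: read(P0, v3) -> 196. No state change.
Op 7: read(P1, v0) -> 26. No state change.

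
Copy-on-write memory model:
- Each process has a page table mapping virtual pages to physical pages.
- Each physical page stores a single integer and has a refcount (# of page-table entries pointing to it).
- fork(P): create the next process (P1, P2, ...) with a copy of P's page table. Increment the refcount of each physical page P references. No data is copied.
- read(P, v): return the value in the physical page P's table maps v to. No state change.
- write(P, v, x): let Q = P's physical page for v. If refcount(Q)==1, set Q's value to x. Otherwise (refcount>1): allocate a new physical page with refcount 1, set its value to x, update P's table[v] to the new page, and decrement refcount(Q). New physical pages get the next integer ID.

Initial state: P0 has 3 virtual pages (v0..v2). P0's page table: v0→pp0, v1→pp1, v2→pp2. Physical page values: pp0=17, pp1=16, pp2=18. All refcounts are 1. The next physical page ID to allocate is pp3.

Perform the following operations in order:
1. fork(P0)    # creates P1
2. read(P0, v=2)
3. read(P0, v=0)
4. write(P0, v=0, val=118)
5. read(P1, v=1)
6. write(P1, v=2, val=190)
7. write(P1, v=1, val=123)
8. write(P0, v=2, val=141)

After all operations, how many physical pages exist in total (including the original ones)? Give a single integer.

Answer: 6

Derivation:
Op 1: fork(P0) -> P1. 3 ppages; refcounts: pp0:2 pp1:2 pp2:2
Op 2: read(P0, v2) -> 18. No state change.
Op 3: read(P0, v0) -> 17. No state change.
Op 4: write(P0, v0, 118). refcount(pp0)=2>1 -> COPY to pp3. 4 ppages; refcounts: pp0:1 pp1:2 pp2:2 pp3:1
Op 5: read(P1, v1) -> 16. No state change.
Op 6: write(P1, v2, 190). refcount(pp2)=2>1 -> COPY to pp4. 5 ppages; refcounts: pp0:1 pp1:2 pp2:1 pp3:1 pp4:1
Op 7: write(P1, v1, 123). refcount(pp1)=2>1 -> COPY to pp5. 6 ppages; refcounts: pp0:1 pp1:1 pp2:1 pp3:1 pp4:1 pp5:1
Op 8: write(P0, v2, 141). refcount(pp2)=1 -> write in place. 6 ppages; refcounts: pp0:1 pp1:1 pp2:1 pp3:1 pp4:1 pp5:1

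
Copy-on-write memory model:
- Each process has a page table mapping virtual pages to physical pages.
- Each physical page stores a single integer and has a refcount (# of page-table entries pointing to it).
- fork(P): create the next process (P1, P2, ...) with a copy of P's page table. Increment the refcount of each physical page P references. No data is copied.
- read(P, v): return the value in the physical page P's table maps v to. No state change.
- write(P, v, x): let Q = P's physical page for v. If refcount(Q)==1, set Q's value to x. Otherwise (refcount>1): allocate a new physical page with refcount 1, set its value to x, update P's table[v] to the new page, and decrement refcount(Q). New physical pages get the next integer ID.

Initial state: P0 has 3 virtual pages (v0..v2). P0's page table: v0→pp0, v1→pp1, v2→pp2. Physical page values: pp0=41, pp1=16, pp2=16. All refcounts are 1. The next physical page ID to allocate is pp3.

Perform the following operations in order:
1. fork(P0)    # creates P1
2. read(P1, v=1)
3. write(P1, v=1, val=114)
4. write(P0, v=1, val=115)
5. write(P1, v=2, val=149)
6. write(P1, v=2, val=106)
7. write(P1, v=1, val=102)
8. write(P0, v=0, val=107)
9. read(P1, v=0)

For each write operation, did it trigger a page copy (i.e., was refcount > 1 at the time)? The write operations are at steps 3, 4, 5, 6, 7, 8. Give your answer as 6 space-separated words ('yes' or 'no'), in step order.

Op 1: fork(P0) -> P1. 3 ppages; refcounts: pp0:2 pp1:2 pp2:2
Op 2: read(P1, v1) -> 16. No state change.
Op 3: write(P1, v1, 114). refcount(pp1)=2>1 -> COPY to pp3. 4 ppages; refcounts: pp0:2 pp1:1 pp2:2 pp3:1
Op 4: write(P0, v1, 115). refcount(pp1)=1 -> write in place. 4 ppages; refcounts: pp0:2 pp1:1 pp2:2 pp3:1
Op 5: write(P1, v2, 149). refcount(pp2)=2>1 -> COPY to pp4. 5 ppages; refcounts: pp0:2 pp1:1 pp2:1 pp3:1 pp4:1
Op 6: write(P1, v2, 106). refcount(pp4)=1 -> write in place. 5 ppages; refcounts: pp0:2 pp1:1 pp2:1 pp3:1 pp4:1
Op 7: write(P1, v1, 102). refcount(pp3)=1 -> write in place. 5 ppages; refcounts: pp0:2 pp1:1 pp2:1 pp3:1 pp4:1
Op 8: write(P0, v0, 107). refcount(pp0)=2>1 -> COPY to pp5. 6 ppages; refcounts: pp0:1 pp1:1 pp2:1 pp3:1 pp4:1 pp5:1
Op 9: read(P1, v0) -> 41. No state change.

yes no yes no no yes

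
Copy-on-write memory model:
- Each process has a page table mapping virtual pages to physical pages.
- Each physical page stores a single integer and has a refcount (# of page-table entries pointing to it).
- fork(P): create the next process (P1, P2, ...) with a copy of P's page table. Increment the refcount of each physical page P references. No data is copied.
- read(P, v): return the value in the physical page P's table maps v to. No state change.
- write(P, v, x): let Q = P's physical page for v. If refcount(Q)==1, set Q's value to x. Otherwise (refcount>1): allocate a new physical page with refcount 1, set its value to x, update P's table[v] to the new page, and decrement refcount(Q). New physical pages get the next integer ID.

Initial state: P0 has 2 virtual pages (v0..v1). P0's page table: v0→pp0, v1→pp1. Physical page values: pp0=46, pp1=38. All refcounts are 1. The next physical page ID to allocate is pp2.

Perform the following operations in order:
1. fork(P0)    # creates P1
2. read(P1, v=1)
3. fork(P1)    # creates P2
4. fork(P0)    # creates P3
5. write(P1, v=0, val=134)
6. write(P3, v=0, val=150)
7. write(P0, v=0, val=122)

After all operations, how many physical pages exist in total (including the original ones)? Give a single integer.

Op 1: fork(P0) -> P1. 2 ppages; refcounts: pp0:2 pp1:2
Op 2: read(P1, v1) -> 38. No state change.
Op 3: fork(P1) -> P2. 2 ppages; refcounts: pp0:3 pp1:3
Op 4: fork(P0) -> P3. 2 ppages; refcounts: pp0:4 pp1:4
Op 5: write(P1, v0, 134). refcount(pp0)=4>1 -> COPY to pp2. 3 ppages; refcounts: pp0:3 pp1:4 pp2:1
Op 6: write(P3, v0, 150). refcount(pp0)=3>1 -> COPY to pp3. 4 ppages; refcounts: pp0:2 pp1:4 pp2:1 pp3:1
Op 7: write(P0, v0, 122). refcount(pp0)=2>1 -> COPY to pp4. 5 ppages; refcounts: pp0:1 pp1:4 pp2:1 pp3:1 pp4:1

Answer: 5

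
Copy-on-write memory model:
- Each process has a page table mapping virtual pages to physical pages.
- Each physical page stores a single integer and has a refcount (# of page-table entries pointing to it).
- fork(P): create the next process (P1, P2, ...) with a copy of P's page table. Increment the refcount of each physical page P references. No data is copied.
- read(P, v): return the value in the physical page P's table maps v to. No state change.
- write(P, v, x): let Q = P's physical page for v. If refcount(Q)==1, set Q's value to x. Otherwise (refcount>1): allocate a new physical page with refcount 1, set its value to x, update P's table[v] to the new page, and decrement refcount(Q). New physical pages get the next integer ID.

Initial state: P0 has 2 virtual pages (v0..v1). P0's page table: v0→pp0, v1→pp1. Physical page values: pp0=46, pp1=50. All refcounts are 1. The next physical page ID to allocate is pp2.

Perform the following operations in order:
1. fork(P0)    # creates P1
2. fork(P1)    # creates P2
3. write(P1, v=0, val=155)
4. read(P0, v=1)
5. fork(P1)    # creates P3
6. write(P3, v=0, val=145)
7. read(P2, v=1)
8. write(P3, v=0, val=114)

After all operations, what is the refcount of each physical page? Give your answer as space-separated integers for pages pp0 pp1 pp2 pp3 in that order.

Answer: 2 4 1 1

Derivation:
Op 1: fork(P0) -> P1. 2 ppages; refcounts: pp0:2 pp1:2
Op 2: fork(P1) -> P2. 2 ppages; refcounts: pp0:3 pp1:3
Op 3: write(P1, v0, 155). refcount(pp0)=3>1 -> COPY to pp2. 3 ppages; refcounts: pp0:2 pp1:3 pp2:1
Op 4: read(P0, v1) -> 50. No state change.
Op 5: fork(P1) -> P3. 3 ppages; refcounts: pp0:2 pp1:4 pp2:2
Op 6: write(P3, v0, 145). refcount(pp2)=2>1 -> COPY to pp3. 4 ppages; refcounts: pp0:2 pp1:4 pp2:1 pp3:1
Op 7: read(P2, v1) -> 50. No state change.
Op 8: write(P3, v0, 114). refcount(pp3)=1 -> write in place. 4 ppages; refcounts: pp0:2 pp1:4 pp2:1 pp3:1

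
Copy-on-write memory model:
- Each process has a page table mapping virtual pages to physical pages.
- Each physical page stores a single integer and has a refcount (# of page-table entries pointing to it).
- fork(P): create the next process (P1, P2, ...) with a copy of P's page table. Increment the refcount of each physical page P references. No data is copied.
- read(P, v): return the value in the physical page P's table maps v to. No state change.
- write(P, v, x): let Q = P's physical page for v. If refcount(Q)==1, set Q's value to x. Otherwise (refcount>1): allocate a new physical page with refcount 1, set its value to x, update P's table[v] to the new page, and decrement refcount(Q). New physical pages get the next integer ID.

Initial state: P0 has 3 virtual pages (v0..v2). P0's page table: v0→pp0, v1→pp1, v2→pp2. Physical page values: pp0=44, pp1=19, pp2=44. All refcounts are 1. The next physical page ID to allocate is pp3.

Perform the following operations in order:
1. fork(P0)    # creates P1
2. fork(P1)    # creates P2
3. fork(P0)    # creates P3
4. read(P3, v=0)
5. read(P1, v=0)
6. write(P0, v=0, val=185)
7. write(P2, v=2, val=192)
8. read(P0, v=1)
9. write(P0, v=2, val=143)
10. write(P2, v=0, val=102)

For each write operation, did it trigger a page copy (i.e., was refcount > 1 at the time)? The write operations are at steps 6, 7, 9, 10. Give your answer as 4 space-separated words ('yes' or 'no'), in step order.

Op 1: fork(P0) -> P1. 3 ppages; refcounts: pp0:2 pp1:2 pp2:2
Op 2: fork(P1) -> P2. 3 ppages; refcounts: pp0:3 pp1:3 pp2:3
Op 3: fork(P0) -> P3. 3 ppages; refcounts: pp0:4 pp1:4 pp2:4
Op 4: read(P3, v0) -> 44. No state change.
Op 5: read(P1, v0) -> 44. No state change.
Op 6: write(P0, v0, 185). refcount(pp0)=4>1 -> COPY to pp3. 4 ppages; refcounts: pp0:3 pp1:4 pp2:4 pp3:1
Op 7: write(P2, v2, 192). refcount(pp2)=4>1 -> COPY to pp4. 5 ppages; refcounts: pp0:3 pp1:4 pp2:3 pp3:1 pp4:1
Op 8: read(P0, v1) -> 19. No state change.
Op 9: write(P0, v2, 143). refcount(pp2)=3>1 -> COPY to pp5. 6 ppages; refcounts: pp0:3 pp1:4 pp2:2 pp3:1 pp4:1 pp5:1
Op 10: write(P2, v0, 102). refcount(pp0)=3>1 -> COPY to pp6. 7 ppages; refcounts: pp0:2 pp1:4 pp2:2 pp3:1 pp4:1 pp5:1 pp6:1

yes yes yes yes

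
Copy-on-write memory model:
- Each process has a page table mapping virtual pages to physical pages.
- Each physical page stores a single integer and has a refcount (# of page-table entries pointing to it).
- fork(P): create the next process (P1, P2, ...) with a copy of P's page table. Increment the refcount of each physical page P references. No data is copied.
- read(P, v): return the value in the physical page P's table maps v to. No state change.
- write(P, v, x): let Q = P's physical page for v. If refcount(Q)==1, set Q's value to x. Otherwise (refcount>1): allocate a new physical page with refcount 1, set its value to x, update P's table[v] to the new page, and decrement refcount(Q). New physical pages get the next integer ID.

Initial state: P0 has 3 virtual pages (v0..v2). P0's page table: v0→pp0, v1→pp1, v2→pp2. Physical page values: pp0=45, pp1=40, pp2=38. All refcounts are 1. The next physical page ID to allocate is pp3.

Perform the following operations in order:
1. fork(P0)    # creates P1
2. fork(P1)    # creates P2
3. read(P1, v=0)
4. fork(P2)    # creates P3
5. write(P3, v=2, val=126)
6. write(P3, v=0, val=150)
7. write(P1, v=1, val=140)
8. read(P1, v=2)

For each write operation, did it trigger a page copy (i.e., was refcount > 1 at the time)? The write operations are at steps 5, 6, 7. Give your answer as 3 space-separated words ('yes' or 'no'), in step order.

Op 1: fork(P0) -> P1. 3 ppages; refcounts: pp0:2 pp1:2 pp2:2
Op 2: fork(P1) -> P2. 3 ppages; refcounts: pp0:3 pp1:3 pp2:3
Op 3: read(P1, v0) -> 45. No state change.
Op 4: fork(P2) -> P3. 3 ppages; refcounts: pp0:4 pp1:4 pp2:4
Op 5: write(P3, v2, 126). refcount(pp2)=4>1 -> COPY to pp3. 4 ppages; refcounts: pp0:4 pp1:4 pp2:3 pp3:1
Op 6: write(P3, v0, 150). refcount(pp0)=4>1 -> COPY to pp4. 5 ppages; refcounts: pp0:3 pp1:4 pp2:3 pp3:1 pp4:1
Op 7: write(P1, v1, 140). refcount(pp1)=4>1 -> COPY to pp5. 6 ppages; refcounts: pp0:3 pp1:3 pp2:3 pp3:1 pp4:1 pp5:1
Op 8: read(P1, v2) -> 38. No state change.

yes yes yes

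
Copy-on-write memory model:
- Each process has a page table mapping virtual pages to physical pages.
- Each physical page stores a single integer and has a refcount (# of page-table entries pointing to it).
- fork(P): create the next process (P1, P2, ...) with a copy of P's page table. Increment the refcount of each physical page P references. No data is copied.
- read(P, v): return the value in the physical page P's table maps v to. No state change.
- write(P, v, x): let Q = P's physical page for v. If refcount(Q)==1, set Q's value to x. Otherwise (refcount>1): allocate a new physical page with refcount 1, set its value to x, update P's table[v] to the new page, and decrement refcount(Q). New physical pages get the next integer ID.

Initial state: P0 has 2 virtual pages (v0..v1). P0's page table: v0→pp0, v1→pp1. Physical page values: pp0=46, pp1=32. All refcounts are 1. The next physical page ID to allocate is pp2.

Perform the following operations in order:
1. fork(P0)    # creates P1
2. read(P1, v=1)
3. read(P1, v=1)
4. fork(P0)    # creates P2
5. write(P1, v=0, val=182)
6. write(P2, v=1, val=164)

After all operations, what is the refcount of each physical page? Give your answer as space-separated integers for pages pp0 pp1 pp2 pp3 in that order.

Op 1: fork(P0) -> P1. 2 ppages; refcounts: pp0:2 pp1:2
Op 2: read(P1, v1) -> 32. No state change.
Op 3: read(P1, v1) -> 32. No state change.
Op 4: fork(P0) -> P2. 2 ppages; refcounts: pp0:3 pp1:3
Op 5: write(P1, v0, 182). refcount(pp0)=3>1 -> COPY to pp2. 3 ppages; refcounts: pp0:2 pp1:3 pp2:1
Op 6: write(P2, v1, 164). refcount(pp1)=3>1 -> COPY to pp3. 4 ppages; refcounts: pp0:2 pp1:2 pp2:1 pp3:1

Answer: 2 2 1 1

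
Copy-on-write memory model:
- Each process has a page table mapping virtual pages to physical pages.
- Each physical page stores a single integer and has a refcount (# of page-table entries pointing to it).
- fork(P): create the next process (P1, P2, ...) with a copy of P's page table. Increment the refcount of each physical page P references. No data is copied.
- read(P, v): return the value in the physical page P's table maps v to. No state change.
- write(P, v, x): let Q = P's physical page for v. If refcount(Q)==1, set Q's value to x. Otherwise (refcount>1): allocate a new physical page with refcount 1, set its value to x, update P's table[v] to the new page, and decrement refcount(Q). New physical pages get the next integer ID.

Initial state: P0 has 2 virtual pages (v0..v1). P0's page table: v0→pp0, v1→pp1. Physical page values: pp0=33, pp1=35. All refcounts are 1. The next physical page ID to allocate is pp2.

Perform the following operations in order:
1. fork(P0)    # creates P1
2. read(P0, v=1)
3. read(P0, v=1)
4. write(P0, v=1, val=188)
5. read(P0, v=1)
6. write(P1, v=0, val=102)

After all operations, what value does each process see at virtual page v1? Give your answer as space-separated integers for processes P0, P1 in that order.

Answer: 188 35

Derivation:
Op 1: fork(P0) -> P1. 2 ppages; refcounts: pp0:2 pp1:2
Op 2: read(P0, v1) -> 35. No state change.
Op 3: read(P0, v1) -> 35. No state change.
Op 4: write(P0, v1, 188). refcount(pp1)=2>1 -> COPY to pp2. 3 ppages; refcounts: pp0:2 pp1:1 pp2:1
Op 5: read(P0, v1) -> 188. No state change.
Op 6: write(P1, v0, 102). refcount(pp0)=2>1 -> COPY to pp3. 4 ppages; refcounts: pp0:1 pp1:1 pp2:1 pp3:1
P0: v1 -> pp2 = 188
P1: v1 -> pp1 = 35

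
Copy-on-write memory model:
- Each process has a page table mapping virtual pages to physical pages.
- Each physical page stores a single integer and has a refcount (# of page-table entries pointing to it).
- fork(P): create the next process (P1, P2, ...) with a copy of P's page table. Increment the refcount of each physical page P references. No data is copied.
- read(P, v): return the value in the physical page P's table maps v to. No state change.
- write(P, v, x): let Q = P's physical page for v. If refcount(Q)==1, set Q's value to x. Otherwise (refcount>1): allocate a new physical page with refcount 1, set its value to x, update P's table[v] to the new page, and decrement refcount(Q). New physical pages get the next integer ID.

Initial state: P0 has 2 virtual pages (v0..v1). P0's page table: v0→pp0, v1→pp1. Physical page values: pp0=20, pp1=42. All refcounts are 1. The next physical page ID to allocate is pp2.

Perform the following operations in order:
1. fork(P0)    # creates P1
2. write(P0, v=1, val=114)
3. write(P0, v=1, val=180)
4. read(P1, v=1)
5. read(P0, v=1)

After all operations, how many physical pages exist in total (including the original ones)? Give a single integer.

Op 1: fork(P0) -> P1. 2 ppages; refcounts: pp0:2 pp1:2
Op 2: write(P0, v1, 114). refcount(pp1)=2>1 -> COPY to pp2. 3 ppages; refcounts: pp0:2 pp1:1 pp2:1
Op 3: write(P0, v1, 180). refcount(pp2)=1 -> write in place. 3 ppages; refcounts: pp0:2 pp1:1 pp2:1
Op 4: read(P1, v1) -> 42. No state change.
Op 5: read(P0, v1) -> 180. No state change.

Answer: 3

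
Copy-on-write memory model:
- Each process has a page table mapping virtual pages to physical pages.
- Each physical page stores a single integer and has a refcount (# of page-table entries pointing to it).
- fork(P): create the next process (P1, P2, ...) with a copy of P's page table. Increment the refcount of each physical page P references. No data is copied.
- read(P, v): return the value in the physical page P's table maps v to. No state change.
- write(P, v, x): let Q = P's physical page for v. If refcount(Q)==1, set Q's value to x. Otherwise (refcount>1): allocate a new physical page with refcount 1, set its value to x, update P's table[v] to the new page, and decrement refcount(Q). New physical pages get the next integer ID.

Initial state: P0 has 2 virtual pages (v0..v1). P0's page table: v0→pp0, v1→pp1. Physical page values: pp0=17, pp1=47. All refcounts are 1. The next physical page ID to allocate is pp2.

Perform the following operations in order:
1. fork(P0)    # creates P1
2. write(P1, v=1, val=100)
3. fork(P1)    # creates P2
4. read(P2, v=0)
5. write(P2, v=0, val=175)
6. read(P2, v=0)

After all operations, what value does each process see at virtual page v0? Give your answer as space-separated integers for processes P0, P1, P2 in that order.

Op 1: fork(P0) -> P1. 2 ppages; refcounts: pp0:2 pp1:2
Op 2: write(P1, v1, 100). refcount(pp1)=2>1 -> COPY to pp2. 3 ppages; refcounts: pp0:2 pp1:1 pp2:1
Op 3: fork(P1) -> P2. 3 ppages; refcounts: pp0:3 pp1:1 pp2:2
Op 4: read(P2, v0) -> 17. No state change.
Op 5: write(P2, v0, 175). refcount(pp0)=3>1 -> COPY to pp3. 4 ppages; refcounts: pp0:2 pp1:1 pp2:2 pp3:1
Op 6: read(P2, v0) -> 175. No state change.
P0: v0 -> pp0 = 17
P1: v0 -> pp0 = 17
P2: v0 -> pp3 = 175

Answer: 17 17 175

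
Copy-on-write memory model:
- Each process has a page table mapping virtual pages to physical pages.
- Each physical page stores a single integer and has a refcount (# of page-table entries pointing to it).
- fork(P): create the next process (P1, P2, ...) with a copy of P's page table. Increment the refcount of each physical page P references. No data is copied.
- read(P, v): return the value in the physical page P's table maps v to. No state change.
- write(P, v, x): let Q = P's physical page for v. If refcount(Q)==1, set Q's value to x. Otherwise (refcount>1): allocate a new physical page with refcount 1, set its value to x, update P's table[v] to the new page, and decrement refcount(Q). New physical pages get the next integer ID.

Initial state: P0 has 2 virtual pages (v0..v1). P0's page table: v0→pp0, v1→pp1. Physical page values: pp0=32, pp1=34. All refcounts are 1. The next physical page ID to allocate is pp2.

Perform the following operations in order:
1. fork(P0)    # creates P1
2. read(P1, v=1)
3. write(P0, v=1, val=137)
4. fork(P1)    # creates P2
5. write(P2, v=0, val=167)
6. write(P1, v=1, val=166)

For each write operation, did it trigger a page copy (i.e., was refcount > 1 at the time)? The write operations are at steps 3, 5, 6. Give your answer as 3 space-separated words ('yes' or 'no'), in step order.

Op 1: fork(P0) -> P1. 2 ppages; refcounts: pp0:2 pp1:2
Op 2: read(P1, v1) -> 34. No state change.
Op 3: write(P0, v1, 137). refcount(pp1)=2>1 -> COPY to pp2. 3 ppages; refcounts: pp0:2 pp1:1 pp2:1
Op 4: fork(P1) -> P2. 3 ppages; refcounts: pp0:3 pp1:2 pp2:1
Op 5: write(P2, v0, 167). refcount(pp0)=3>1 -> COPY to pp3. 4 ppages; refcounts: pp0:2 pp1:2 pp2:1 pp3:1
Op 6: write(P1, v1, 166). refcount(pp1)=2>1 -> COPY to pp4. 5 ppages; refcounts: pp0:2 pp1:1 pp2:1 pp3:1 pp4:1

yes yes yes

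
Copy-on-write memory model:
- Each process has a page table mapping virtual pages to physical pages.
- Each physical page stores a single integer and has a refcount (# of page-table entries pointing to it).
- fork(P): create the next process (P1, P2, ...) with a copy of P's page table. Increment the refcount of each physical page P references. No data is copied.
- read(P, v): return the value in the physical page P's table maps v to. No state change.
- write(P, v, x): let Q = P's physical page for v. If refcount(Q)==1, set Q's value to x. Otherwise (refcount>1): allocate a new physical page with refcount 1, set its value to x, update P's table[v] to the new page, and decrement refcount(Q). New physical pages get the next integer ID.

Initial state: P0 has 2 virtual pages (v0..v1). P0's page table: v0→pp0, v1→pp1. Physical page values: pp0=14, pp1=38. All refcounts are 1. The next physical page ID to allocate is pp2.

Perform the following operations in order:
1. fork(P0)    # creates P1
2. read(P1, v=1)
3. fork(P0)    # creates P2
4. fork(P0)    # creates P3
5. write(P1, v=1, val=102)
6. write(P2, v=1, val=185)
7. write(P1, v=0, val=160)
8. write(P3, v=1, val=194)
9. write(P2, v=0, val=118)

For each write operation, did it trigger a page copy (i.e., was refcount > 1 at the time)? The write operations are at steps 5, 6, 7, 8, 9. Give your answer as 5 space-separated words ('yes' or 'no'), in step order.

Op 1: fork(P0) -> P1. 2 ppages; refcounts: pp0:2 pp1:2
Op 2: read(P1, v1) -> 38. No state change.
Op 3: fork(P0) -> P2. 2 ppages; refcounts: pp0:3 pp1:3
Op 4: fork(P0) -> P3. 2 ppages; refcounts: pp0:4 pp1:4
Op 5: write(P1, v1, 102). refcount(pp1)=4>1 -> COPY to pp2. 3 ppages; refcounts: pp0:4 pp1:3 pp2:1
Op 6: write(P2, v1, 185). refcount(pp1)=3>1 -> COPY to pp3. 4 ppages; refcounts: pp0:4 pp1:2 pp2:1 pp3:1
Op 7: write(P1, v0, 160). refcount(pp0)=4>1 -> COPY to pp4. 5 ppages; refcounts: pp0:3 pp1:2 pp2:1 pp3:1 pp4:1
Op 8: write(P3, v1, 194). refcount(pp1)=2>1 -> COPY to pp5. 6 ppages; refcounts: pp0:3 pp1:1 pp2:1 pp3:1 pp4:1 pp5:1
Op 9: write(P2, v0, 118). refcount(pp0)=3>1 -> COPY to pp6. 7 ppages; refcounts: pp0:2 pp1:1 pp2:1 pp3:1 pp4:1 pp5:1 pp6:1

yes yes yes yes yes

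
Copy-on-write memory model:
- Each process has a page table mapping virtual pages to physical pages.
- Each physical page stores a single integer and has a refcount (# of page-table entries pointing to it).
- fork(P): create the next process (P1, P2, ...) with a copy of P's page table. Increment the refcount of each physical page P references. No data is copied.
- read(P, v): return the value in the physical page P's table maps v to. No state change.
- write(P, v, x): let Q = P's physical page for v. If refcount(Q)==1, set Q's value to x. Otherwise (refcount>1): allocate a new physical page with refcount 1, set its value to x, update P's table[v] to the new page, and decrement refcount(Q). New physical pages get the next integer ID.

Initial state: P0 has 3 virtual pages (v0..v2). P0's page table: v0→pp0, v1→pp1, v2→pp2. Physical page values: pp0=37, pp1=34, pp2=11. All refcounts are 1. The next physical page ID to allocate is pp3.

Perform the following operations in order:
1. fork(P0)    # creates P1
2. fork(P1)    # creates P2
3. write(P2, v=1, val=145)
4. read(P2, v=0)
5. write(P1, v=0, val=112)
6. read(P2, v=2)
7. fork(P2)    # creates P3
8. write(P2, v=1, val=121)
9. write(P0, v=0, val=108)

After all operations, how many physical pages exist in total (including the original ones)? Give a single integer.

Op 1: fork(P0) -> P1. 3 ppages; refcounts: pp0:2 pp1:2 pp2:2
Op 2: fork(P1) -> P2. 3 ppages; refcounts: pp0:3 pp1:3 pp2:3
Op 3: write(P2, v1, 145). refcount(pp1)=3>1 -> COPY to pp3. 4 ppages; refcounts: pp0:3 pp1:2 pp2:3 pp3:1
Op 4: read(P2, v0) -> 37. No state change.
Op 5: write(P1, v0, 112). refcount(pp0)=3>1 -> COPY to pp4. 5 ppages; refcounts: pp0:2 pp1:2 pp2:3 pp3:1 pp4:1
Op 6: read(P2, v2) -> 11. No state change.
Op 7: fork(P2) -> P3. 5 ppages; refcounts: pp0:3 pp1:2 pp2:4 pp3:2 pp4:1
Op 8: write(P2, v1, 121). refcount(pp3)=2>1 -> COPY to pp5. 6 ppages; refcounts: pp0:3 pp1:2 pp2:4 pp3:1 pp4:1 pp5:1
Op 9: write(P0, v0, 108). refcount(pp0)=3>1 -> COPY to pp6. 7 ppages; refcounts: pp0:2 pp1:2 pp2:4 pp3:1 pp4:1 pp5:1 pp6:1

Answer: 7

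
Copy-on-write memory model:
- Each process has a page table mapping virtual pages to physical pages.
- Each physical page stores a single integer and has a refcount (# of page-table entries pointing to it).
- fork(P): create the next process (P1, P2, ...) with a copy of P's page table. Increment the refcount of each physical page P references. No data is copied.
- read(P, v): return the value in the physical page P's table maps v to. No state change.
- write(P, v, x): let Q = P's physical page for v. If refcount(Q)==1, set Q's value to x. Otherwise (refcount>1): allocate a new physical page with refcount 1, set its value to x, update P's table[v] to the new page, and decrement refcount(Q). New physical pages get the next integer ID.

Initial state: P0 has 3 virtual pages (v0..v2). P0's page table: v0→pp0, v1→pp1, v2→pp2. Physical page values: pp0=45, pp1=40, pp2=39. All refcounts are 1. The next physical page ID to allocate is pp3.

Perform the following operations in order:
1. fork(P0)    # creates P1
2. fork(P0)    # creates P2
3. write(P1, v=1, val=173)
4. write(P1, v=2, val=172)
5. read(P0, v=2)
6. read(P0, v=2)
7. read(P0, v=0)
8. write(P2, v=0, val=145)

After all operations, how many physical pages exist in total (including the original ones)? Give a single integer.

Op 1: fork(P0) -> P1. 3 ppages; refcounts: pp0:2 pp1:2 pp2:2
Op 2: fork(P0) -> P2. 3 ppages; refcounts: pp0:3 pp1:3 pp2:3
Op 3: write(P1, v1, 173). refcount(pp1)=3>1 -> COPY to pp3. 4 ppages; refcounts: pp0:3 pp1:2 pp2:3 pp3:1
Op 4: write(P1, v2, 172). refcount(pp2)=3>1 -> COPY to pp4. 5 ppages; refcounts: pp0:3 pp1:2 pp2:2 pp3:1 pp4:1
Op 5: read(P0, v2) -> 39. No state change.
Op 6: read(P0, v2) -> 39. No state change.
Op 7: read(P0, v0) -> 45. No state change.
Op 8: write(P2, v0, 145). refcount(pp0)=3>1 -> COPY to pp5. 6 ppages; refcounts: pp0:2 pp1:2 pp2:2 pp3:1 pp4:1 pp5:1

Answer: 6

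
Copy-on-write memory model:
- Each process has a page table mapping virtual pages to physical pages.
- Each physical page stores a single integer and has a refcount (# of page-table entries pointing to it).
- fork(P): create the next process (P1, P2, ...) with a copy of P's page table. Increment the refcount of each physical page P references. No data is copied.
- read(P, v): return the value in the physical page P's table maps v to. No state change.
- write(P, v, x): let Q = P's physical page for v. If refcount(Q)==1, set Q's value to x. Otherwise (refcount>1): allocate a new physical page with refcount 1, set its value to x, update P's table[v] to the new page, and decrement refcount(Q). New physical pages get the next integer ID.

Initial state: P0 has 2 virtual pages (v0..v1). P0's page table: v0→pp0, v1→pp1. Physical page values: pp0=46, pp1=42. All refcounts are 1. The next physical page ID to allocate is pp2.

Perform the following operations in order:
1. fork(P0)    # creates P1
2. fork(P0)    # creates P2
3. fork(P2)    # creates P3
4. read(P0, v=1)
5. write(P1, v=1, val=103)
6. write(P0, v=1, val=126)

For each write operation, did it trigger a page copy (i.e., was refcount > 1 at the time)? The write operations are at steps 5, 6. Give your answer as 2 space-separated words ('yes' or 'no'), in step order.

Op 1: fork(P0) -> P1. 2 ppages; refcounts: pp0:2 pp1:2
Op 2: fork(P0) -> P2. 2 ppages; refcounts: pp0:3 pp1:3
Op 3: fork(P2) -> P3. 2 ppages; refcounts: pp0:4 pp1:4
Op 4: read(P0, v1) -> 42. No state change.
Op 5: write(P1, v1, 103). refcount(pp1)=4>1 -> COPY to pp2. 3 ppages; refcounts: pp0:4 pp1:3 pp2:1
Op 6: write(P0, v1, 126). refcount(pp1)=3>1 -> COPY to pp3. 4 ppages; refcounts: pp0:4 pp1:2 pp2:1 pp3:1

yes yes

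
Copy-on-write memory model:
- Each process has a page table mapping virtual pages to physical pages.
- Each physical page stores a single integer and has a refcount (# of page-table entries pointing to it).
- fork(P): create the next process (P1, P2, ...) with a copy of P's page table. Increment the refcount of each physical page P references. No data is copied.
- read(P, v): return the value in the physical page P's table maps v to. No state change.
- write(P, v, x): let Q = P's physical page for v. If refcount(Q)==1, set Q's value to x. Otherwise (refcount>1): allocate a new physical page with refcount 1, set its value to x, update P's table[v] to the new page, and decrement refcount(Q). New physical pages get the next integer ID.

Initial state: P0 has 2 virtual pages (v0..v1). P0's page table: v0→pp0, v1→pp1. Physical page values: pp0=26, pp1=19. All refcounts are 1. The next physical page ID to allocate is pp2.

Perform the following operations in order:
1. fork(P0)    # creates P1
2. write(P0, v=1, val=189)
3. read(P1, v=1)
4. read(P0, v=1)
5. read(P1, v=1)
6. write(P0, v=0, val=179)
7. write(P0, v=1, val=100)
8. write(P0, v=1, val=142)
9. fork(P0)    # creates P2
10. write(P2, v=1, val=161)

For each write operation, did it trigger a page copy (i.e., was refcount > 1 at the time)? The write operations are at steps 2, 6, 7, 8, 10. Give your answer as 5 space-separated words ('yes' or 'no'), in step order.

Op 1: fork(P0) -> P1. 2 ppages; refcounts: pp0:2 pp1:2
Op 2: write(P0, v1, 189). refcount(pp1)=2>1 -> COPY to pp2. 3 ppages; refcounts: pp0:2 pp1:1 pp2:1
Op 3: read(P1, v1) -> 19. No state change.
Op 4: read(P0, v1) -> 189. No state change.
Op 5: read(P1, v1) -> 19. No state change.
Op 6: write(P0, v0, 179). refcount(pp0)=2>1 -> COPY to pp3. 4 ppages; refcounts: pp0:1 pp1:1 pp2:1 pp3:1
Op 7: write(P0, v1, 100). refcount(pp2)=1 -> write in place. 4 ppages; refcounts: pp0:1 pp1:1 pp2:1 pp3:1
Op 8: write(P0, v1, 142). refcount(pp2)=1 -> write in place. 4 ppages; refcounts: pp0:1 pp1:1 pp2:1 pp3:1
Op 9: fork(P0) -> P2. 4 ppages; refcounts: pp0:1 pp1:1 pp2:2 pp3:2
Op 10: write(P2, v1, 161). refcount(pp2)=2>1 -> COPY to pp4. 5 ppages; refcounts: pp0:1 pp1:1 pp2:1 pp3:2 pp4:1

yes yes no no yes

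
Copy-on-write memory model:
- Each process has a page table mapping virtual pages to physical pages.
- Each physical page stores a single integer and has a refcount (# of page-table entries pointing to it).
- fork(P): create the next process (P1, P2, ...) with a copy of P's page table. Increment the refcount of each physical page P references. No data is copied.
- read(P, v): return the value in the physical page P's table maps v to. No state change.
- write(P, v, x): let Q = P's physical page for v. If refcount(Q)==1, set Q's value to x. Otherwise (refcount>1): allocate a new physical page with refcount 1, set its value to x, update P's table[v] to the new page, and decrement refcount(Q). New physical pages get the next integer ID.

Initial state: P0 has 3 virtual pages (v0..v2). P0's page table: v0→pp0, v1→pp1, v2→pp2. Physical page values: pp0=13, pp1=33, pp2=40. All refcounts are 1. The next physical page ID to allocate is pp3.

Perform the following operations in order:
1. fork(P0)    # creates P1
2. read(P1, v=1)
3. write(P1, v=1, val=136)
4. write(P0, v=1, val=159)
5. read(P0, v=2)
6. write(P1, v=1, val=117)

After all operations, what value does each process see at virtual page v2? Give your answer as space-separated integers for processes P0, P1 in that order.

Answer: 40 40

Derivation:
Op 1: fork(P0) -> P1. 3 ppages; refcounts: pp0:2 pp1:2 pp2:2
Op 2: read(P1, v1) -> 33. No state change.
Op 3: write(P1, v1, 136). refcount(pp1)=2>1 -> COPY to pp3. 4 ppages; refcounts: pp0:2 pp1:1 pp2:2 pp3:1
Op 4: write(P0, v1, 159). refcount(pp1)=1 -> write in place. 4 ppages; refcounts: pp0:2 pp1:1 pp2:2 pp3:1
Op 5: read(P0, v2) -> 40. No state change.
Op 6: write(P1, v1, 117). refcount(pp3)=1 -> write in place. 4 ppages; refcounts: pp0:2 pp1:1 pp2:2 pp3:1
P0: v2 -> pp2 = 40
P1: v2 -> pp2 = 40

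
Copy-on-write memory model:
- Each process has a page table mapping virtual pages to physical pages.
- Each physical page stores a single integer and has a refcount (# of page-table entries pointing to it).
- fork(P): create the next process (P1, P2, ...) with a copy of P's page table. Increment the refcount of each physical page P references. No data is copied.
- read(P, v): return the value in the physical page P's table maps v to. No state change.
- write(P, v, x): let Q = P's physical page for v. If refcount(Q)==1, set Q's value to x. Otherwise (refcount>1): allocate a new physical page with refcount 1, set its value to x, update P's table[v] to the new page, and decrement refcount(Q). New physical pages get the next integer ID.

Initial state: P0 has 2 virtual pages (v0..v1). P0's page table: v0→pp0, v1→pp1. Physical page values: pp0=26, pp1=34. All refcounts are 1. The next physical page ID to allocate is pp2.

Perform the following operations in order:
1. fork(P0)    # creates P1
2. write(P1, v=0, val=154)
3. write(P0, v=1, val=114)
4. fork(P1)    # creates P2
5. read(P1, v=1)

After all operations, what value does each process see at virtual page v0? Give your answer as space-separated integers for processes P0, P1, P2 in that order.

Answer: 26 154 154

Derivation:
Op 1: fork(P0) -> P1. 2 ppages; refcounts: pp0:2 pp1:2
Op 2: write(P1, v0, 154). refcount(pp0)=2>1 -> COPY to pp2. 3 ppages; refcounts: pp0:1 pp1:2 pp2:1
Op 3: write(P0, v1, 114). refcount(pp1)=2>1 -> COPY to pp3. 4 ppages; refcounts: pp0:1 pp1:1 pp2:1 pp3:1
Op 4: fork(P1) -> P2. 4 ppages; refcounts: pp0:1 pp1:2 pp2:2 pp3:1
Op 5: read(P1, v1) -> 34. No state change.
P0: v0 -> pp0 = 26
P1: v0 -> pp2 = 154
P2: v0 -> pp2 = 154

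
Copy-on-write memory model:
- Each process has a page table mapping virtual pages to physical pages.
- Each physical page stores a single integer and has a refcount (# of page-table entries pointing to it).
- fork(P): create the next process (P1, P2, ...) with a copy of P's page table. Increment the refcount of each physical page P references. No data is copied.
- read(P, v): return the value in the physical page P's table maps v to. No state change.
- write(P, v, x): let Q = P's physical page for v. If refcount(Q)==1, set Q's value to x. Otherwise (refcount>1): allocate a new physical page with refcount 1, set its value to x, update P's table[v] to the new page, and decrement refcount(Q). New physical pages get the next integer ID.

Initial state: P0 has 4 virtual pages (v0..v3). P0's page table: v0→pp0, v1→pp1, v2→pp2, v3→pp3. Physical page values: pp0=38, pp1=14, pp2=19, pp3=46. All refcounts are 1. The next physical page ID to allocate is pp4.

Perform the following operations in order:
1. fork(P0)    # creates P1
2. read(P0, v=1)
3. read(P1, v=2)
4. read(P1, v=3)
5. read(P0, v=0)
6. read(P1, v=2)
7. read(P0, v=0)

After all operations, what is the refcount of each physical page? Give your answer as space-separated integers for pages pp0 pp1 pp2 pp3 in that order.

Op 1: fork(P0) -> P1. 4 ppages; refcounts: pp0:2 pp1:2 pp2:2 pp3:2
Op 2: read(P0, v1) -> 14. No state change.
Op 3: read(P1, v2) -> 19. No state change.
Op 4: read(P1, v3) -> 46. No state change.
Op 5: read(P0, v0) -> 38. No state change.
Op 6: read(P1, v2) -> 19. No state change.
Op 7: read(P0, v0) -> 38. No state change.

Answer: 2 2 2 2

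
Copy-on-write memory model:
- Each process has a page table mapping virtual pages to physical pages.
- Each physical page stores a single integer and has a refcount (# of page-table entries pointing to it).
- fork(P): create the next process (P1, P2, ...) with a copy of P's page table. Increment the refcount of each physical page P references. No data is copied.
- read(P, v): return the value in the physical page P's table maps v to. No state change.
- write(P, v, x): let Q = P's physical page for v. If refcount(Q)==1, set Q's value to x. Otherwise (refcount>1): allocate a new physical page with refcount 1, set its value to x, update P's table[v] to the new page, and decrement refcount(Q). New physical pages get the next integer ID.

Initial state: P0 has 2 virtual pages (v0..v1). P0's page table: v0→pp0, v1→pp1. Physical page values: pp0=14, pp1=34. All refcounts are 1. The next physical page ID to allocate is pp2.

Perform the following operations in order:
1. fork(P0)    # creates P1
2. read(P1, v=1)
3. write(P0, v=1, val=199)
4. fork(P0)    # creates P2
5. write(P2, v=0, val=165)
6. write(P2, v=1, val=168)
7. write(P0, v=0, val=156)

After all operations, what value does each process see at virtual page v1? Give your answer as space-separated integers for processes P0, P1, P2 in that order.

Answer: 199 34 168

Derivation:
Op 1: fork(P0) -> P1. 2 ppages; refcounts: pp0:2 pp1:2
Op 2: read(P1, v1) -> 34. No state change.
Op 3: write(P0, v1, 199). refcount(pp1)=2>1 -> COPY to pp2. 3 ppages; refcounts: pp0:2 pp1:1 pp2:1
Op 4: fork(P0) -> P2. 3 ppages; refcounts: pp0:3 pp1:1 pp2:2
Op 5: write(P2, v0, 165). refcount(pp0)=3>1 -> COPY to pp3. 4 ppages; refcounts: pp0:2 pp1:1 pp2:2 pp3:1
Op 6: write(P2, v1, 168). refcount(pp2)=2>1 -> COPY to pp4. 5 ppages; refcounts: pp0:2 pp1:1 pp2:1 pp3:1 pp4:1
Op 7: write(P0, v0, 156). refcount(pp0)=2>1 -> COPY to pp5. 6 ppages; refcounts: pp0:1 pp1:1 pp2:1 pp3:1 pp4:1 pp5:1
P0: v1 -> pp2 = 199
P1: v1 -> pp1 = 34
P2: v1 -> pp4 = 168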